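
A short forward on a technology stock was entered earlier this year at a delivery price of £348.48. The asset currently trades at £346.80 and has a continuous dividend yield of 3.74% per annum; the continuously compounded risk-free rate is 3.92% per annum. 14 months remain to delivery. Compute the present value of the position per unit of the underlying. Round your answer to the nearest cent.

Current fair forward for the remaining 14 months: F = S·e^((r − q)·T), (r − q) = 0.0392 − 0.0374 = 0.0018
F = 346.80 · e^(0.0018 × 14/12) = 346.80 × 1.002102 = 347.5290
Value of long forward = (F − K)·e^(−rT) = (347.5290 − 348.48) · e^(−0.0392·14/12)
= -0.9510 × 0.955297 = -0.91
Short position value = −(long value) = £0.91

£0.91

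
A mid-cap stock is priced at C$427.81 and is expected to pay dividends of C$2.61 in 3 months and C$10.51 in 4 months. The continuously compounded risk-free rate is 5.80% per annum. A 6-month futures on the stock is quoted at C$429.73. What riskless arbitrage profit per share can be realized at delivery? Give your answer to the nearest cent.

PV(dividends) I = 2.61·e^(−0.0580·3/12) + 10.51·e^(−0.0580·4/12) = 12.8812
Fair futures F* = (S − I)·e^(rT) = (427.81 − 12.8812)·e^0.029000 = 414.9288 × 1.029425 = 427.1381
Market C$429.73 > fair 427.1381: forward overpriced → cash-and-carry (borrow at r, buy the stock and collect the dividends, short the forward).
Profit at T = |F_mkt − F*| = |429.73 − 427.1381| = C$2.59 per share

C$2.59 per share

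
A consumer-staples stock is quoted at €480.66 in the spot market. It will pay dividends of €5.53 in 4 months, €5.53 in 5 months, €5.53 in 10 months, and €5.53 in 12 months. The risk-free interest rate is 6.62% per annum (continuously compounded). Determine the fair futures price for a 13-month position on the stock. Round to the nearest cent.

PV(dividends) I = 5.53·e^(−0.0662·4/12) + 5.53·e^(−0.0662·5/12) + 5.53·e^(−0.0662·10/12) + 5.53·e^(−0.0662·12/12)
I = 5.4093 + 5.3795 + 5.2332 + 5.1758 = 21.1978
F = (S − I)·e^(rT) = (480.66 − 21.1978) · e^(0.0662·13/12)
= 459.4622 · e^0.071717 = 459.4622 × 1.074351 = €493.62

€493.62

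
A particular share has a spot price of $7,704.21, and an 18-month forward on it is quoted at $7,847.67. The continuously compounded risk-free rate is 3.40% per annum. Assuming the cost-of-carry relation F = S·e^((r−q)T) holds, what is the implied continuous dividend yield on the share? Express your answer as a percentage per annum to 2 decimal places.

From F = S·e^((r−q)T): (r − q) = ln(F/S)/T
ln(7847.67/7704.21) = ln(1.018621) = 0.018450
(r − q) = 0.018450 / (18/12) = 0.012300
q = r − ln(F/S)/T = 0.0340 − 0.012300 = 0.021700
q = 2.17%

2.17%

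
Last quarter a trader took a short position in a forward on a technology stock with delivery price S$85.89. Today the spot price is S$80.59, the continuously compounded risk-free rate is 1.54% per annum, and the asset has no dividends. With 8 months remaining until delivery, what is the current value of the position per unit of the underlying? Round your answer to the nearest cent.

Current fair forward for the remaining 8 months: F = S·e^(r·T), r = 0.0154
F = 80.59 · e^(0.0154 × 8/12) = 80.59 × 1.010320 = 81.4217
Value of long forward = (F − K)·e^(−rT) = (81.4217 − 85.89) · e^(−0.0154·8/12)
= -4.4683 × 0.989786 = -4.42
Short position value = −(long value) = S$4.42

S$4.42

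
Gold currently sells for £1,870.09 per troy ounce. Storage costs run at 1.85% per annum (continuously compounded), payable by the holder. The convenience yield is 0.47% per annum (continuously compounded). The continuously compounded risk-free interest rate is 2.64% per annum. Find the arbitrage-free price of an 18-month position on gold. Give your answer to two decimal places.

Net carry = r + u − y = 0.0264 + 0.0185 − 0.0047 = 0.0402
F = S·e^((r+u−y)T) = 1870.09 · e^(0.0402 × 18/12) = 1870.09 · e^0.06030000
= 1870.09 × 1.06215515 = £1,986.33 per troy ounce

£1,986.33 per troy ounce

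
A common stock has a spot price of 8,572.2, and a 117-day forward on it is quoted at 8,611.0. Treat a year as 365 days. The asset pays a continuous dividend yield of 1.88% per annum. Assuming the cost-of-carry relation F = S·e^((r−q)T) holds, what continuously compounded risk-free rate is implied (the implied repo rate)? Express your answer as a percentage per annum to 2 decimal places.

From F = S·e^((r−q)T): (r − q) = ln(F/S)/T
ln(8611.0/8572.2) = ln(1.004526) = 0.004516
(r − q) = 0.004516 / (117/365) = 0.014088
r = ln(F/S)/T + q = 0.014088 + 0.0188 = 0.032888
r = 3.29%

3.29%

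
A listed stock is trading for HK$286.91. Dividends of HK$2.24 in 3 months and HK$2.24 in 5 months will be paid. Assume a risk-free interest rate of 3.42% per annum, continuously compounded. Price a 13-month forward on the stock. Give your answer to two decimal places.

PV(dividends) I = 2.24·e^(−0.0342·3/12) + 2.24·e^(−0.0342·5/12)
I = 2.2209 + 2.2083 = 4.4292
F = (S − I)·e^(rT) = (286.91 − 4.4292) · e^(0.0342·13/12)
= 282.4808 · e^0.037050 = 282.4808 × 1.037745 = HK$293.14

HK$293.14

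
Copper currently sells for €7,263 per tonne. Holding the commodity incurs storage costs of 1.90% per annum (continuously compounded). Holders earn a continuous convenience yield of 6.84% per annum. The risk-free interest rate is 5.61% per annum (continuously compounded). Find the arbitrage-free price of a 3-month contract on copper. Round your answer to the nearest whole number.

Net carry = r + u − y = 0.0561 + 0.0190 − 0.0684 = 0.0067
F = S·e^((r+u−y)T) = 7263 · e^(0.0067 × 3/12) = 7263 · e^0.001675
= 7263 × 1.001676 = €7,275 per tonne

€7,275 per tonne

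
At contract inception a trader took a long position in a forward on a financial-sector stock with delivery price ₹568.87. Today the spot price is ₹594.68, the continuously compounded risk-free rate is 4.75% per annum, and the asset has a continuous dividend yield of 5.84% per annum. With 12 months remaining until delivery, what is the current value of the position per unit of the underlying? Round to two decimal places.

Current fair forward for the remaining 12 months: F = S·e^((r − q)·T), (r − q) = 0.0475 − 0.0584 = -0.0109
F = 594.68 · e^(-0.0109 × 12/12) = 594.68 × 0.989159 = 588.2331
Value of long forward = (F − K)·e^(−rT) = (588.2331 − 568.87) · e^(−0.0475·12/12)
= 19.3631 × 0.953610 = 18.46

₹18.46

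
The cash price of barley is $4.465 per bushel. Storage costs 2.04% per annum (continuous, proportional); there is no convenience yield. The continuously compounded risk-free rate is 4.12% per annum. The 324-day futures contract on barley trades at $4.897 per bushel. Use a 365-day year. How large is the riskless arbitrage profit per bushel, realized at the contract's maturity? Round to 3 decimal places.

Fair futures: F* = S·e^(carry·T), with carry = (r + u) = 0.0412 + 0.0204 = 0.0616
F* = 4.465 · e^(0.0616 × 324/365) = 4.465 · e^0.054681 = 4.465 × 1.056204 = $4.7160
Market $4.897 > fair $4.7160: forward overpriced → cash-and-carry (buy spot, short the forward).
At maturity, profit = |F_mkt − F*| = |4.897 − 4.7160| = $0.181 per bushel

$0.181 per bushel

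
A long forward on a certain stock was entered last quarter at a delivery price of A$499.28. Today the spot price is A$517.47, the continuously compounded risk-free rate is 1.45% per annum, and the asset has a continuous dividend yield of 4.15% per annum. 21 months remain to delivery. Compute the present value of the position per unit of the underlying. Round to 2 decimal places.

-A$5.55

Current fair forward for the remaining 21 months: F = S·e^((r − q)·T), (r − q) = 0.0145 − 0.0415 = -0.0270
F = 517.47 · e^(-0.0270 × 21/12) = 517.47 × 0.953849 = 493.5882
Value of long forward = (F − K)·e^(−rT) = (493.5882 − 499.28) · e^(−0.0145·21/12)
= -5.6918 × 0.974944 = -5.55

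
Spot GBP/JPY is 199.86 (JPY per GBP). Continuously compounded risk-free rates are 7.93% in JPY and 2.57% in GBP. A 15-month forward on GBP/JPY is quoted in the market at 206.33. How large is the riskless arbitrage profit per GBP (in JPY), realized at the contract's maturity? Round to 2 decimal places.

7.38 per GBP (in JPY)

Fair forward: F* = S·e^(carry·T), with carry = (r_JPY − r_GBP) = 0.0793 − 0.0257 = 0.0536
F* = 199.86 · e^(0.0536 × 15/12) = 199.86 · e^0.067000 = 199.86 × 1.069295 = 213.7093
Market 206.33 < fair 213.7093: forward underpriced → reverse cash-and-carry (short spot, go long the forward).
At maturity, profit = |F_mkt − F*| = |206.33 − 213.7093| = 7.38 per GBP (in JPY)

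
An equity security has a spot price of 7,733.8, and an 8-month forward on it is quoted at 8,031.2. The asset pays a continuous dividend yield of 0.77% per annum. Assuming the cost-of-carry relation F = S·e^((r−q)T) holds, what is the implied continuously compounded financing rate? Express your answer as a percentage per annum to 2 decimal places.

6.43%

From F = S·e^((r−q)T): (r − q) = ln(F/S)/T
ln(8031.2/7733.8) = ln(1.038455) = 0.037734
(r − q) = 0.037734 / (8/12) = 0.056601
r = ln(F/S)/T + q = 0.056601 + 0.0077 = 0.064301
r = 6.43%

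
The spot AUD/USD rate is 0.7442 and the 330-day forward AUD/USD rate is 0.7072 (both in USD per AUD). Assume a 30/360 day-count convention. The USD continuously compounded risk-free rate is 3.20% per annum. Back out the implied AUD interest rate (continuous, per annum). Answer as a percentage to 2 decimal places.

8.76%

F = S·e^((r_USD − r_AUD)T) ⇒ r_AUD = r_USD − ln(F/S)/T
ln(0.7072/0.7442) = -0.050996; /(330/360) = -0.055632
r_AUD = 0.0320 + 0.055632 = 0.087632
r_AUD = 8.76%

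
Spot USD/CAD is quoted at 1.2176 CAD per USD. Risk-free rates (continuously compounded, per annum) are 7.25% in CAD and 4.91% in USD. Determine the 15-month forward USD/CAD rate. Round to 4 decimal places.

F = S·e^((r_CAD − r_USD)T) = 1.2176 · e^((0.0725 − 0.0491) × 15/12)
= 1.2176 · e^0.029250 = 1.2176 × 1.029682
F = 1.2537 CAD per USD

1.2537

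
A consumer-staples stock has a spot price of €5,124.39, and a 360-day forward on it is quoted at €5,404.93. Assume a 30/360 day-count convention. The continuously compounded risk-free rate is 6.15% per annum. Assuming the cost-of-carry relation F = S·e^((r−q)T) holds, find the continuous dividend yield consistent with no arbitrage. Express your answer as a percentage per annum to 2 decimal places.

0.82%

From F = S·e^((r−q)T): (r − q) = ln(F/S)/T
ln(5404.93/5124.39) = ln(1.054746) = 0.053300
(r − q) = 0.053300 / (360/360) = 0.053300
q = r − ln(F/S)/T = 0.0615 − 0.053300 = 0.008200
q = 0.82%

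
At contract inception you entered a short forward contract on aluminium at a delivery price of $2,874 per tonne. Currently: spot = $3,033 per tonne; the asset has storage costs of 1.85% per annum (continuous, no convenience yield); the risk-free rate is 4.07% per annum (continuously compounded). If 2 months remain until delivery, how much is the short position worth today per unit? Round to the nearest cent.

-$187.80 per tonne

Current fair forward for the remaining 2 months: F = S·e^((r + u)·T), (r + u) = 0.0407 + 0.0185 = 0.0592
F = 3033 · e^(0.0592 × 2/12) = 3033 × 1.00991550 = 3063.0737
Value of long forward = (F − K)·e^(−rT) = (3063.0737 − 2874) · e^(−0.0407·2/12)
= 189.0737 × 0.99323962 = 187.80
Short position value = −(long value) = -$187.80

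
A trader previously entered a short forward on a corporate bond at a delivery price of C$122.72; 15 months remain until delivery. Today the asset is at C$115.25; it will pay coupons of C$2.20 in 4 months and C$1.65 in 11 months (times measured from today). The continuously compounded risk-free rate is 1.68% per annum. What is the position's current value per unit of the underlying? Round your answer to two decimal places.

PV(remaining coupons) I = 2.20·e^(−0.0168·4/12) + 1.65·e^(−0.0168·11/12) = 3.8125
Current forward F = (S − I)·e^(rT) = (115.25 − 3.8125)·e^(0.0168·15/12) = 111.4375 × 1.021222 = 113.8024
Value (long) = (F − K)·e^(−rT) = (113.8024 − 122.72) × 0.979219 = -8.7323
Short position value = −(long value) = C$8.73

C$8.73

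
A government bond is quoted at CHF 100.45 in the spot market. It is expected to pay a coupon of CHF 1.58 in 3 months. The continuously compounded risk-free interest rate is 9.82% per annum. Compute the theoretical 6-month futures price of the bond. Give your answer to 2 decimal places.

CHF 103.89

PV(coupons) I = 1.58·e^(−0.0982·3/12)
I = 1.5417
F = (S − I)·e^(rT) = (100.45 − 1.5417) · e^(0.0982·6/12)
= 98.9083 · e^0.049100 = 98.9083 × 1.050325 = CHF 103.89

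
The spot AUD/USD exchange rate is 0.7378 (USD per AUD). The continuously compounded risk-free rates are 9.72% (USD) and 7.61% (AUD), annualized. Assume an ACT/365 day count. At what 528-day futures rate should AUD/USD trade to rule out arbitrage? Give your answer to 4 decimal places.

F = S·e^((r_USD − r_AUD)T) = 0.7378 · e^((0.0972 − 0.0761) × 528/365)
= 0.7378 · e^0.030523 = 0.7378 × 1.030994
F = 0.7607 USD per AUD

0.7607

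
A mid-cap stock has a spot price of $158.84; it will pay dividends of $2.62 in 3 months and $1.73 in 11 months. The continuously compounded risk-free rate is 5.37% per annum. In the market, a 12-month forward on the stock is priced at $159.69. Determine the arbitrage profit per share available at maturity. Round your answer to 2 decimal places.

$3.45 per share

PV(dividends) I = 2.62·e^(−0.0537·3/12) + 1.73·e^(−0.0537·11/12) = 4.2320
Fair forward F* = (S − I)·e^(rT) = (158.84 − 4.2320)·e^0.053700 = 154.6080 × 1.055168 = 163.1374
Market $159.69 < fair 163.1374: forward underpriced → reverse cash-and-carry (short the stock, invest proceeds at r, pay the dividends, go long the forward).
Profit at T = |F_mkt − F*| = |159.69 − 163.1374| = $3.45 per share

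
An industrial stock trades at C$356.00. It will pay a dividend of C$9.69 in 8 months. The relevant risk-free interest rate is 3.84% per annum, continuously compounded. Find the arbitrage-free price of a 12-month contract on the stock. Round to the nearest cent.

PV(dividends) I = 9.69·e^(−0.0384·8/12)
I = 9.4451
F = (S − I)·e^(rT) = (356.00 − 9.4451) · e^(0.0384·12/12)
= 346.5549 · e^0.038400 = 346.5549 × 1.039147 = C$360.12

C$360.12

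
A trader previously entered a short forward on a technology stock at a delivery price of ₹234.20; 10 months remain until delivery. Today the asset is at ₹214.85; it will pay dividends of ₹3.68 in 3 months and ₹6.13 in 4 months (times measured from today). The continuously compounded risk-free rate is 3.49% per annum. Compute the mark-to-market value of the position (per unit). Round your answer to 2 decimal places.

₹22.34

PV(remaining dividends) I = 3.68·e^(−0.0349·3/12) + 6.13·e^(−0.0349·4/12) = 9.7071
Current forward F = (S − I)·e^(rT) = (214.85 − 9.7071)·e^(0.0349·10/12) = 205.1429 × 1.029510 = 211.1967
Value (long) = (F − K)·e^(−rT) = (211.1967 − 234.20) × 0.971336 = -22.3439
Short position value = −(long value) = ₹22.34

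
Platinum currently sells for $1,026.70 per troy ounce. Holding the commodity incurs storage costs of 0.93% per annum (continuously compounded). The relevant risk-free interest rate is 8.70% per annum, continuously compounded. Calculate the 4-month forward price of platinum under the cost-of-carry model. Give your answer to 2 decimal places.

Net carry = r + u − y = 0.0870 + 0.0093 − 0.0000 = 0.0963
F = S·e^((r+u−y)T) = 1026.70 · e^(0.0963 × 4/12) = 1026.70 · e^0.03210000
= 1026.70 × 1.03262076 = $1,060.19 per troy ounce

$1,060.19 per troy ounce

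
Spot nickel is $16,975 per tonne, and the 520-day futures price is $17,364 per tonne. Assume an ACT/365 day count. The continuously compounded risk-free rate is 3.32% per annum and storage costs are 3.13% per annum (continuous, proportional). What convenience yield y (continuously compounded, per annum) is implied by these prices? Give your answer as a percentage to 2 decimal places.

F = S·e^((r+u−y)T) ⇒ (r+u−y) = ln(F/S)/T
ln(17364/16975) = 0.022657; /T ⇒ 0.015903
y = r + u − ln(F/S)/T = 0.0332 + 0.0313 − 0.015903 = 0.048597
y = 4.86%

4.86%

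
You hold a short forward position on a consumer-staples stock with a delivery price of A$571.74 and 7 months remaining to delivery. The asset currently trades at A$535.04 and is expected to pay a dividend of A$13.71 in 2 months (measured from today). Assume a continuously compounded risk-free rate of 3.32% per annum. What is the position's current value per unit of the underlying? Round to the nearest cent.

PV(remaining dividends) I = 13.71·e^(−0.0332·2/12) = 13.6343
Current forward F = (S − I)·e^(rT) = (535.04 − 13.6343)·e^(0.0332·7/12) = 521.4057 × 1.019555 = 531.6018
Value (long) = (F − K)·e^(−rT) = (531.6018 − 571.74) × 0.980820 = -39.3683
Short position value = −(long value) = A$39.37

A$39.37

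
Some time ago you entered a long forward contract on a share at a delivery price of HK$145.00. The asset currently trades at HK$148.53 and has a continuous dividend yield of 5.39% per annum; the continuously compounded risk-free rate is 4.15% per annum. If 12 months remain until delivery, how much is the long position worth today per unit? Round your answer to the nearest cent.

HK$1.63

Current fair forward for the remaining 12 months: F = S·e^((r − q)·T), (r − q) = 0.0415 − 0.0539 = -0.0124
F = 148.53 · e^(-0.0124 × 12/12) = 148.53 × 0.987677 = 146.6997
Value of long forward = (F − K)·e^(−rT) = (146.6997 − 145.00) · e^(−0.0415·12/12)
= 1.6997 × 0.959349 = 1.63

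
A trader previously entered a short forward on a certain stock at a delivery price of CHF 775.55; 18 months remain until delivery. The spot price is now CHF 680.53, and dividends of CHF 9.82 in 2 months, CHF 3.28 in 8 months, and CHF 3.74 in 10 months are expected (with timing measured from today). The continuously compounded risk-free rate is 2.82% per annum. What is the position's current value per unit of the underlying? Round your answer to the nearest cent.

PV(remaining dividends) I = 9.82·e^(−0.0282·2/12) + 3.28·e^(−0.0282·8/12) + 3.74·e^(−0.0282·10/12) = 16.6460
Current forward F = (S − I)·e^(rT) = (680.53 − 16.6460)·e^(0.0282·18/12) = 663.8840 × 1.043207 = 692.5684
Value (long) = (F − K)·e^(−rT) = (692.5684 − 775.55) × 0.958582 = -79.5447
Short position value = −(long value) = CHF 79.54

CHF 79.54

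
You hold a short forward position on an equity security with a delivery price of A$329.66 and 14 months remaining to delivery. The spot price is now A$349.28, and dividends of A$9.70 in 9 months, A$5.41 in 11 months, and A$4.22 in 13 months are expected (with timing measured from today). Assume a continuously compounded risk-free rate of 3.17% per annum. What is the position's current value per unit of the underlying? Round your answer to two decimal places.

-A$12.78

PV(remaining dividends) I = 9.70·e^(−0.0317·9/12) + 5.41·e^(−0.0317·11/12) + 4.22·e^(−0.0317·13/12) = 18.8047
Current forward F = (S − I)·e^(rT) = (349.28 − 18.8047)·e^(0.0317·14/12) = 330.4753 × 1.037676 = 342.9263
Value (long) = (F − K)·e^(−rT) = (342.9263 − 329.66) × 0.963692 = 12.7846
Short position value = −(long value) = -A$12.78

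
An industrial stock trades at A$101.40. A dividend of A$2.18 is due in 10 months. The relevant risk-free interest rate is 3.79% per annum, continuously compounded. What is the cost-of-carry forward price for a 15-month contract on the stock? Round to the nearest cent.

PV(dividends) I = 2.18·e^(−0.0379·10/12)
I = 2.1122
F = (S − I)·e^(rT) = (101.40 − 2.1122) · e^(0.0379·15/12)
= 99.2878 · e^0.047375 = 99.2878 × 1.048515 = A$104.10

A$104.10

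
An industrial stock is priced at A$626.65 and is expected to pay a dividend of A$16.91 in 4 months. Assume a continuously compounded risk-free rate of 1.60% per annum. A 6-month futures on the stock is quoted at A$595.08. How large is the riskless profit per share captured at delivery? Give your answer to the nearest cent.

PV(dividends) I = 16.91·e^(−0.0160·4/12) = 16.8201
Fair futures F* = (S − I)·e^(rT) = (626.65 − 16.8201)·e^0.008000 = 609.8299 × 1.008032 = 614.7281
Market A$595.08 < fair 614.7281: forward underpriced → reverse cash-and-carry (short the stock, invest proceeds at r, pay the dividends, go long the forward).
Profit at T = |F_mkt − F*| = |595.08 − 614.7281| = A$19.65 per share

A$19.65 per share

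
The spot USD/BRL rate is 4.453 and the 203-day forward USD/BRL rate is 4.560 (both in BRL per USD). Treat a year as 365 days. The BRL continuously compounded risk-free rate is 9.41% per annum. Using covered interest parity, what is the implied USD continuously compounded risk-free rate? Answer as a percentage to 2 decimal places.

F = S·e^((r_BRL − r_USD)T) ⇒ r_USD = r_BRL − ln(F/S)/T
ln(4.560/4.453) = 0.023745; /(203/365) = 0.042694
r_USD = 0.0941 − 0.042694 = 0.051406
r_USD = 5.14%

5.14%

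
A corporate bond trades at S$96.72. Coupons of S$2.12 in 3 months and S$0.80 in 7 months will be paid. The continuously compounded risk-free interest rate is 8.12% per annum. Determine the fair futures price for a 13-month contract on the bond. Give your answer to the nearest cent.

PV(coupons) I = 2.12·e^(−0.0812·3/12) + 0.80·e^(−0.0812·7/12)
I = 2.0774 + 0.7630 = 2.8404
F = (S − I)·e^(rT) = (96.72 − 2.8404) · e^(0.0812·13/12)
= 93.8796 · e^0.087967 = 93.8796 × 1.091952 = S$102.51

S$102.51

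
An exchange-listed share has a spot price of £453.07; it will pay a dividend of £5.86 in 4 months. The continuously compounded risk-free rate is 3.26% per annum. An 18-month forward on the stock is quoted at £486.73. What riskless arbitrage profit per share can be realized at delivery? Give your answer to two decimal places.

PV(dividends) I = 5.86·e^(−0.0326·4/12) = 5.7967
Fair forward F* = (S − I)·e^(rT) = (453.07 − 5.7967)·e^0.048900 = 447.2733 × 1.050115 = 469.6884
Market £486.73 > fair 469.6884: forward overpriced → cash-and-carry (borrow at r, buy the stock and collect the dividends, short the forward).
Profit at T = |F_mkt − F*| = |486.73 − 469.6884| = £17.04 per share

£17.04 per share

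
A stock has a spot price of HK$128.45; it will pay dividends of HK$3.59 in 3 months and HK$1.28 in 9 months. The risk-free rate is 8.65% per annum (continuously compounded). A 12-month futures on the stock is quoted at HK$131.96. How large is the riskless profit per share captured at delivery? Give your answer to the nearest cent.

HK$2.96 per share

PV(dividends) I = 3.59·e^(−0.0865·3/12) + 1.28·e^(−0.0865·9/12) = 4.7128
Fair futures F* = (S − I)·e^(rT) = (128.45 − 4.7128)·e^0.086500 = 123.7372 × 1.090351 = 134.9170
Market HK$131.96 < fair 134.9170: forward underpriced → reverse cash-and-carry (short the stock, invest proceeds at r, pay the dividends, go long the forward).
Profit at T = |F_mkt − F*| = |131.96 − 134.9170| = HK$2.96 per share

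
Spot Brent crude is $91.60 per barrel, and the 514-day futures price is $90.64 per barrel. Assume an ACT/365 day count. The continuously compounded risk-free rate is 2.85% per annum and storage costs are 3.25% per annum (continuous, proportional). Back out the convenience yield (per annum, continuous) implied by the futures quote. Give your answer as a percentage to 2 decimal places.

F = S·e^((r+u−y)T) ⇒ (r+u−y) = ln(F/S)/T
ln(90.64/91.60) = -0.010536; /T ⇒ -0.007482
y = r + u − ln(F/S)/T = 0.0285 + 0.0325 + 0.007482 = 0.068482
y = 6.85%

6.85%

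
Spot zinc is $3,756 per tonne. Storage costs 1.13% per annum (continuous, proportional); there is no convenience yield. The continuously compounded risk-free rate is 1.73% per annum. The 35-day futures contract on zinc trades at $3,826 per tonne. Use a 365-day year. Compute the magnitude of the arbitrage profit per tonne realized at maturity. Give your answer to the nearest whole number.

Fair futures: F* = S·e^(carry·T), with carry = (r + u) = 0.0173 + 0.0113 = 0.0286
F* = 3756 · e^(0.0286 × 35/365) = 3756 · e^0.002742 = 3756 × 1.002746 = $3766.3140
Market $3826 > fair $3766.3140: forward overpriced → cash-and-carry (buy spot, short the forward).
At maturity, profit = |F_mkt − F*| = |3826 − 3766.3140| = $60 per tonne

$60 per tonne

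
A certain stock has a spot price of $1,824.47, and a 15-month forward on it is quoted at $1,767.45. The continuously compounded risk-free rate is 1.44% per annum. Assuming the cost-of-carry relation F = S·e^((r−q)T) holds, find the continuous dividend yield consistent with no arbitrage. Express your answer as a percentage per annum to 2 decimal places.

3.98%

From F = S·e^((r−q)T): (r − q) = ln(F/S)/T
ln(1767.45/1824.47) = ln(0.968747) = -0.031752
(r − q) = -0.031752 / (15/12) = -0.025402
q = r − ln(F/S)/T = 0.0144 + 0.025402 = 0.039802
q = 3.98%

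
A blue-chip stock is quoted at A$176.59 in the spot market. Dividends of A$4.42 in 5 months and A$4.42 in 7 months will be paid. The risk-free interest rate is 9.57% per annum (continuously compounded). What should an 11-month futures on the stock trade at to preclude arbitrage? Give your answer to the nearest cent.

A$183.58

PV(dividends) I = 4.42·e^(−0.0957·5/12) + 4.42·e^(−0.0957·7/12)
I = 4.2472 + 4.1800 = 8.4272
F = (S − I)·e^(rT) = (176.59 − 8.4272) · e^(0.0957·11/12)
= 168.1628 · e^0.087725 = 168.1628 × 1.091688 = A$183.58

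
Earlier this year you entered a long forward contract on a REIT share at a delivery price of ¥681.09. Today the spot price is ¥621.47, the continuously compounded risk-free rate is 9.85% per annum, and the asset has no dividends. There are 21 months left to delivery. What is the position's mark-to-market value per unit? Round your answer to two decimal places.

Current fair forward for the remaining 21 months: F = S·e^(r·T), r = 0.0985
F = 621.47 · e^(0.0985 × 21/12) = 621.47 × 1.188123 = 738.3828
Value of long forward = (F − K)·e^(−rT) = (738.3828 − 681.09) · e^(−0.0985·21/12)
= 57.2928 × 0.841663 = 48.22

¥48.22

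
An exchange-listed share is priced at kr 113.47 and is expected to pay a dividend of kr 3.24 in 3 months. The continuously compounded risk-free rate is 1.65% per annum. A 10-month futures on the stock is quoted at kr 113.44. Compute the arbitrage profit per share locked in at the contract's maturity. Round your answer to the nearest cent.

PV(dividends) I = 3.24·e^(−0.0165·3/12) = 3.2267
Fair futures F* = (S − I)·e^(rT) = (113.47 − 3.2267)·e^0.013750 = 110.2433 × 1.013845 = 111.7696
Market kr 113.44 > fair 111.7696: forward overpriced → cash-and-carry (borrow at r, buy the stock and collect the dividends, short the forward).
Profit at T = |F_mkt − F*| = |113.44 − 111.7696| = kr 1.67 per share

kr 1.67 per share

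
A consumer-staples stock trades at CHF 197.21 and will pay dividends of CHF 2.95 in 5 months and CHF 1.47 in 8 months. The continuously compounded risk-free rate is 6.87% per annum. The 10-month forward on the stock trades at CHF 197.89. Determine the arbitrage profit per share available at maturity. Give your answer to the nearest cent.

PV(dividends) I = 2.95·e^(−0.0687·5/12) + 1.47·e^(−0.0687·8/12) = 4.2709
Fair forward F* = (S − I)·e^(rT) = (197.21 − 4.2709)·e^0.057250 = 192.9391 × 1.058921 = 204.3073
Market CHF 197.89 < fair 204.3073: forward underpriced → reverse cash-and-carry (short the stock, invest proceeds at r, pay the dividends, go long the forward).
Profit at T = |F_mkt − F*| = |197.89 − 204.3073| = CHF 6.42 per share

CHF 6.42 per share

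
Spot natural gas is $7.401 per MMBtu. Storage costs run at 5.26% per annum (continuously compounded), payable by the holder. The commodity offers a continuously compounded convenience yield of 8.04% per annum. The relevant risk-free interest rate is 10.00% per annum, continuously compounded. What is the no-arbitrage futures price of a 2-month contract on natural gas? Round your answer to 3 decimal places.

Net carry = r + u − y = 0.1000 + 0.0526 − 0.0804 = 0.0722
F = S·e^((r+u−y)T) = 7.401 · e^(0.0722 × 2/12) = 7.401 · e^0.012033
= 7.401 × 1.012106 = $7.491 per MMBtu

$7.491 per MMBtu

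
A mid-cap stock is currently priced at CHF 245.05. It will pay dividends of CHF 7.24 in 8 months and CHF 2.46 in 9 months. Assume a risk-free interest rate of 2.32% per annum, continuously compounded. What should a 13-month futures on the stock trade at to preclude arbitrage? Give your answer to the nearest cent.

CHF 241.50

PV(dividends) I = 7.24·e^(−0.0232·8/12) + 2.46·e^(−0.0232·9/12)
I = 7.1289 + 2.4176 = 9.5465
F = (S − I)·e^(rT) = (245.05 − 9.5465) · e^(0.0232·13/12)
= 235.5035 · e^0.025133 = 235.5035 × 1.025451 = CHF 241.50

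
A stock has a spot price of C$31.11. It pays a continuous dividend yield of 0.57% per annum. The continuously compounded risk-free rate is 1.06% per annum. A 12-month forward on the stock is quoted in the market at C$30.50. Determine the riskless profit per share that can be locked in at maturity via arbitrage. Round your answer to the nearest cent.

C$0.76 per share

Fair forward: F* = S·e^(carry·T), with carry = (r − q) = 0.0106 − 0.0057 = 0.0049
F* = 31.11 · e^(0.0049 × 12/12) = 31.11 · e^0.004900 = 31.11 × 1.004912 = C$31.2628
Market C$30.50 < fair C$31.2628: forward underpriced → reverse cash-and-carry (short spot, go long the forward).
At maturity, profit = |F_mkt − F*| = |30.50 − 31.2628| = C$0.76 per share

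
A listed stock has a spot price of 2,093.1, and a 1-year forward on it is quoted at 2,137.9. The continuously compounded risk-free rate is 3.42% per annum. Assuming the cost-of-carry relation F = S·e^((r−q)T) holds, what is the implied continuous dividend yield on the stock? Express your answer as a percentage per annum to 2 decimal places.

1.30%

From F = S·e^((r−q)T): (r − q) = ln(F/S)/T
ln(2137.9/2093.1) = ln(1.021404) = 0.021178
(r − q) = 0.021178 / (1) = 0.021178
q = r − ln(F/S)/T = 0.0342 − 0.021178 = 0.013022
q = 1.30%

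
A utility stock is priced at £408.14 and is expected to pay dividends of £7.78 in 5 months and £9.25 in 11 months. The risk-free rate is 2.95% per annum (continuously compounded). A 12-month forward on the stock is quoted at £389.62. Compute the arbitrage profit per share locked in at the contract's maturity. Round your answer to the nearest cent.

PV(dividends) I = 7.78·e^(−0.0295·5/12) + 9.25·e^(−0.0295·11/12) = 16.6882
Fair forward F* = (S − I)·e^(rT) = (408.14 − 16.6882)·e^0.029500 = 391.4518 × 1.029939 = 403.1715
Market £389.62 < fair 403.1715: forward underpriced → reverse cash-and-carry (short the stock, invest proceeds at r, pay the dividends, go long the forward).
Profit at T = |F_mkt − F*| = |389.62 − 403.1715| = £13.55 per share

£13.55 per share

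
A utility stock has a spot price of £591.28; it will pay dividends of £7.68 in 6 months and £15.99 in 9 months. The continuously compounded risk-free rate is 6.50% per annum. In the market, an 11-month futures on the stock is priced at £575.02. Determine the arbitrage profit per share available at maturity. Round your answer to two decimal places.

PV(dividends) I = 7.68·e^(−0.0650·6/12) + 15.99·e^(−0.0650·9/12) = 22.6636
Fair futures F* = (S − I)·e^(rT) = (591.28 − 22.6636)·e^0.059583 = 568.6164 × 1.061394 = 603.5260
Market £575.02 < fair 603.5260: forward underpriced → reverse cash-and-carry (short the stock, invest proceeds at r, pay the dividends, go long the forward).
Profit at T = |F_mkt − F*| = |575.02 − 603.5260| = £28.51 per share

£28.51 per share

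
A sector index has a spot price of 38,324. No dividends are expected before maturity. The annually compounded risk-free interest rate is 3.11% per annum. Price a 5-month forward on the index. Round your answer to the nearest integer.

38,816

F = S · (1+r)^T
= 38324 × 1.012843
F = 38,816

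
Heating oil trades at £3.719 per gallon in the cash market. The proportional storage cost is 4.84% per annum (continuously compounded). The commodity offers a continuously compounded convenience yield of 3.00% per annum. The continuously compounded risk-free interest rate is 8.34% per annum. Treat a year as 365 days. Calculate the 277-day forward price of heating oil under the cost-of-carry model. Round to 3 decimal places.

Net carry = r + u − y = 0.0834 + 0.0484 − 0.0300 = 0.1018
F = S·e^((r+u−y)T) = 3.719 · e^(0.1018 × 277/365) = 3.719 · e^0.077256
= 3.719 × 1.080319 = £4.018 per gallon

£4.018 per gallon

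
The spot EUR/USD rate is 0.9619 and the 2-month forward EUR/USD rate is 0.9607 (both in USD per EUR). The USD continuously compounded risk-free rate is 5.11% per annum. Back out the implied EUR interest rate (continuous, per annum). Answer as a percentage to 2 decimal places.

5.86%

F = S·e^((r_USD − r_EUR)T) ⇒ r_EUR = r_USD − ln(F/S)/T
ln(0.9607/0.9619) = -0.001248; /(2/12) = -0.007488
r_EUR = 0.0511 + 0.007488 = 0.058588
r_EUR = 5.86%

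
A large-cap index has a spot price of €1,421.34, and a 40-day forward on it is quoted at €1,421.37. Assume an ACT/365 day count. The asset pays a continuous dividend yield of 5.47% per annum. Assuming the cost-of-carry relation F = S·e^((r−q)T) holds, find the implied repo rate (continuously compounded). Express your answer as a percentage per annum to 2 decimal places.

5.49%

From F = S·e^((r−q)T): (r − q) = ln(F/S)/T
ln(1421.37/1421.34) = ln(1.000021) = 0.000021
(r − q) = 0.000021 / (40/365) = 0.000192
r = ln(F/S)/T + q = 0.000192 + 0.0547 = 0.054892
r = 5.49%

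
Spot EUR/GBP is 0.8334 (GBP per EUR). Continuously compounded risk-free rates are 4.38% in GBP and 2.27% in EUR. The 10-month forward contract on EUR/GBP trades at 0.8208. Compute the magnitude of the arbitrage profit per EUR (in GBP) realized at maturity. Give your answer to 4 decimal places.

0.0274 per EUR (in GBP)

Fair forward: F* = S·e^(carry·T), with carry = (r_GBP − r_EUR) = 0.0438 − 0.0227 = 0.0211
F* = 0.8334 · e^(0.0211 × 10/12) = 0.8334 · e^0.017583 = 0.8334 × 1.017738 = 0.8482
Market 0.8208 < fair 0.8482: forward underpriced → reverse cash-and-carry (short spot, go long the forward).
At maturity, profit = |F_mkt − F*| = |0.8208 − 0.8482| = 0.0274 per EUR (in GBP)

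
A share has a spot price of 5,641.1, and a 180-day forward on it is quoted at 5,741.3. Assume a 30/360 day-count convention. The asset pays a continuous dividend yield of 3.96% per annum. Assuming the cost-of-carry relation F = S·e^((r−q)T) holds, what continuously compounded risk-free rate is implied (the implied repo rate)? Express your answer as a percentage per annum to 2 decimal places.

From F = S·e^((r−q)T): (r − q) = ln(F/S)/T
ln(5741.3/5641.1) = ln(1.017762) = 0.017606
(r − q) = 0.017606 / (180/360) = 0.035212
r = ln(F/S)/T + q = 0.035212 + 0.0396 = 0.074812
r = 7.48%

7.48%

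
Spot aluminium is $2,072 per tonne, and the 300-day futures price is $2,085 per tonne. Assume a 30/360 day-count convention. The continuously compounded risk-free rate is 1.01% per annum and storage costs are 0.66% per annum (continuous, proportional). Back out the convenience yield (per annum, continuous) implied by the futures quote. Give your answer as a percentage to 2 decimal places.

F = S·e^((r+u−y)T) ⇒ (r+u−y) = ln(F/S)/T
ln(2085/2072) = 0.006255; /T ⇒ 0.007506
y = r + u − ln(F/S)/T = 0.0101 + 0.0066 − 0.007506 = 0.009194
y = 0.92%

0.92%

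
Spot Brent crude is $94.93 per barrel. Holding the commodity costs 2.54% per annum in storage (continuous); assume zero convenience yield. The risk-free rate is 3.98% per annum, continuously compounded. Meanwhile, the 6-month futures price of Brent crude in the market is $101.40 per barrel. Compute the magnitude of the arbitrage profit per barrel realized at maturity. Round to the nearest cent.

Fair futures: F* = S·e^(carry·T), with carry = (r + u) = 0.0398 + 0.0254 = 0.0652
F* = 94.93 · e^(0.0652 × 6/12) = 94.93 · e^0.032600 = 94.93 × 1.033137 = $98.0757
Market $101.40 > fair $98.0757: forward overpriced → cash-and-carry (buy spot, short the forward).
At maturity, profit = |F_mkt − F*| = |101.40 − 98.0757| = $3.32 per barrel

$3.32 per barrel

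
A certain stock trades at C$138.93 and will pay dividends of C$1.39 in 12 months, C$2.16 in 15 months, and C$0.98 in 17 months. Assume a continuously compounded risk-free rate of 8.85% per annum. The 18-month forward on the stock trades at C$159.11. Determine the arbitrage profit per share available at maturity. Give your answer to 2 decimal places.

C$5.11 per share

PV(dividends) I = 1.39·e^(−0.0885·12/12) + 2.16·e^(−0.0885·15/12) + 0.98·e^(−0.0885·17/12) = 4.0706
Fair forward F* = (S − I)·e^(rT) = (138.93 − 4.0706)·e^0.132750 = 134.8594 × 1.141964 = 154.0046
Market C$159.11 > fair 154.0046: forward overpriced → cash-and-carry (borrow at r, buy the stock and collect the dividends, short the forward).
Profit at T = |F_mkt − F*| = |159.11 − 154.0046| = C$5.11 per share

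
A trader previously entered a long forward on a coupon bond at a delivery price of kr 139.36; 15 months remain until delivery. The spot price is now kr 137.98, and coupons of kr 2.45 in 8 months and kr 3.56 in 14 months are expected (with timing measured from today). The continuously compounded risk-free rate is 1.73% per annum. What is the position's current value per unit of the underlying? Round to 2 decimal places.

-kr 4.31

PV(remaining coupons) I = 2.45·e^(−0.0173·8/12) + 3.56·e^(−0.0173·14/12) = 5.9108
Current forward F = (S − I)·e^(rT) = (137.98 − 5.9108)·e^(0.0173·15/12) = 132.0692 × 1.021861 = 134.9564
Value (long) = (F − K)·e^(−rT) = (134.9564 − 139.36) × 0.978607 = -4.3094
Value = -kr 4.31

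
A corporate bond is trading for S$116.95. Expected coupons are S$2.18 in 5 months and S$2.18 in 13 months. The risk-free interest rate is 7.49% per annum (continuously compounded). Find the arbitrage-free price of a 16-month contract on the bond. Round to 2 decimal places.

PV(coupons) I = 2.18·e^(−0.0749·5/12) + 2.18·e^(−0.0749·13/12)
I = 2.1130 + 2.0101 = 4.1231
F = (S − I)·e^(rT) = (116.95 − 4.1231) · e^(0.0749·16/12)
= 112.8269 · e^0.099867 = 112.8269 × 1.105024 = S$124.68

S$124.68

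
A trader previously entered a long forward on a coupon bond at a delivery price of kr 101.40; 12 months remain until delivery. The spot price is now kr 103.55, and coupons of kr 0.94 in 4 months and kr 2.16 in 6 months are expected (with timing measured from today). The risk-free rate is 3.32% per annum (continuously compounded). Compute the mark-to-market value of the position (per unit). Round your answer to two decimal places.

PV(remaining coupons) I = 0.94·e^(−0.0332·4/12) + 2.16·e^(−0.0332·6/12) = 3.0541
Current forward F = (S − I)·e^(rT) = (103.55 − 3.0541)·e^(0.0332·12/12) = 100.4959 × 1.033757 = 103.8883
Value (long) = (F − K)·e^(−rT) = (103.8883 − 101.40) × 0.967345 = 2.4070
Value = kr 2.41

kr 2.41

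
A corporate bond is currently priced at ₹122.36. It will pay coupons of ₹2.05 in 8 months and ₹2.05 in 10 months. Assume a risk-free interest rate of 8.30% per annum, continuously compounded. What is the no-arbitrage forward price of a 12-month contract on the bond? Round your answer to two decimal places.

₹128.76

PV(coupons) I = 2.05·e^(−0.0830·8/12) + 2.05·e^(−0.0830·10/12)
I = 1.9396 + 1.9130 = 3.8526
F = (S − I)·e^(rT) = (122.36 − 3.8526) · e^(0.0830·12/12)
= 118.5074 · e^0.083000 = 118.5074 × 1.086542 = ₹128.76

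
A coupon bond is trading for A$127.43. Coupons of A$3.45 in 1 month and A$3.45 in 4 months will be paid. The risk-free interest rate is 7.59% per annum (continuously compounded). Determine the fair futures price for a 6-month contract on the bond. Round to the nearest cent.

PV(coupons) I = 3.45·e^(−0.0759·1/12) + 3.45·e^(−0.0759·4/12)
I = 3.4282 + 3.3638 = 6.7920
F = (S − I)·e^(rT) = (127.43 − 6.7920) · e^(0.0759·6/12)
= 120.6380 · e^0.037950 = 120.6380 × 1.038679 = A$125.30

A$125.30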